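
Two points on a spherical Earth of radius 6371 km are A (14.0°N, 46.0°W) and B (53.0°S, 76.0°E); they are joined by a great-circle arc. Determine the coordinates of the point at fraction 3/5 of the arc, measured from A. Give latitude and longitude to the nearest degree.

≈ (42°S, 3°E)

Write both endpoints as unit vectors p₁, p₂ with components (cos φ cos λ, cos φ sin λ, sin φ).
The central angle between the endpoints is δ = arccos(p₁·p₂) ≈ 2.097 rad (120.2°).
Interpolate at f = 3/5 with slerp weights a = sin((1−f)δ)/sin δ ≈ 0.861, b = sin(fδ)/sin δ ≈ 1.101.
p = a·p₁ + b·p₂ ≈ (0.740, 0.042, -0.671); φ = arcsin(p_z) ≈ -42.14°, λ = atan2(p_y, p_x) ≈ 3.26°.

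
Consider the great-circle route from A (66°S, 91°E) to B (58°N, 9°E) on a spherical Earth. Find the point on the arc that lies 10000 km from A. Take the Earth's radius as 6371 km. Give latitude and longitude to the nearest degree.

≈ (14°N, 37°E)

Convert each endpoint to a unit vector on the sphere (x = cos φ cos λ, y = cos φ sin λ, z = sin φ).
The central angle between the endpoints is δ = arccos(p₁·p₂) ≈ 2.411 rad (138.1°). The total great-circle distance is δ·R ≈ 2.411 × 6371 ≈ 15360 km, so the target fraction is f = 10000/15360 ≈ 0.651.
Interpolate at f ≈ 0.651 with slerp weights a = sin((1−f)δ)/sin δ ≈ 1.117, b = sin(fδ)/sin δ ≈ 1.498.
p = a·p₁ + b·p₂ ≈ (0.776, 0.579, 0.250); φ = arcsin(p_z) ≈ 14.49°, λ = atan2(p_y, p_x) ≈ 36.69°.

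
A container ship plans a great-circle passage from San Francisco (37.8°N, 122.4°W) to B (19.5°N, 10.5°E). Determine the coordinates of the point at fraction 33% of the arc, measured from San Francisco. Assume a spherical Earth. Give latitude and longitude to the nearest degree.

Write both endpoints as unit vectors p₁, p₂ with components (cos φ cos λ, cos φ sin λ, sin φ).
The central angle between the endpoints is δ = arccos(p₁·p₂) ≈ 1.878 rad (107.6°).
Interpolate at f = 0.33 with slerp weights a = sin((1−f)δ)/sin δ ≈ 0.998, b = sin(fδ)/sin δ ≈ 0.609.
p = a·p₁ + b·p₂ ≈ (0.142, -0.561, 0.815); φ = arcsin(p_z) ≈ 54.62°, λ = atan2(p_y, p_x) ≈ -75.79°.

≈ (55°N, 76°W)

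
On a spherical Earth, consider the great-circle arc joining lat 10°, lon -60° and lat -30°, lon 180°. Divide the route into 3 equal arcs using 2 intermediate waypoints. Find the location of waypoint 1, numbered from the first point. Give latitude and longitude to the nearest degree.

Write both endpoints as unit vectors p₁, p₂ with components (cos φ cos λ, cos φ sin λ, sin φ).
The central angle between the endpoints is δ = arccos(p₁·p₂) ≈ 2.110 rad (120.9°).
Interpolate at f = 1/3 with slerp weights a = sin((1−f)δ)/sin δ ≈ 1.149, b = sin(fδ)/sin δ ≈ 0.754.
p = a·p₁ + b·p₂ ≈ (-0.087, -0.980, -0.177); φ = arcsin(p_z) ≈ -10.20°, λ = atan2(p_y, p_x) ≈ -95.05°.

≈ lat -10°, lon -95°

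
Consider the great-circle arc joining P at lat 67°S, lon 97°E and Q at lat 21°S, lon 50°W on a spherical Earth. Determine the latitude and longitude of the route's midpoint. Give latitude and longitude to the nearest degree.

Write both endpoints as unit vectors p₁, p₂ with components (cos φ cos λ, cos φ sin λ, sin φ).
The central angle between the endpoints is δ = arccos(p₁·p₂) ≈ 1.547 rad (88.6°).
Interpolate at f = 1/2 with slerp weights a = sin((1−f)δ)/sin δ ≈ 0.699, b = sin(fδ)/sin δ ≈ 0.699.
p = a·p₁ + b·p₂ ≈ (0.386, -0.229, -0.894); φ = arcsin(p_z) ≈ -63.34°, λ = atan2(p_y, p_x) ≈ -30.65°.

≈ lat 63°S, lon 31°W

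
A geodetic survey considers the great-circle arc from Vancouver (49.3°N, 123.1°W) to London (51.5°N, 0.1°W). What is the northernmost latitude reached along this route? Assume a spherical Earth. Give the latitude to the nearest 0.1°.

≈ 68.5°N

The great circle lies in the plane with unit normal n̂ = (p₁ × p₂)/|p₁ × p₂|.
Here n̂_z ≈ +0.367; the vertex latitude is φ_max = arccos|n̂_z| ≈ 68.5°.
Check via Clairaut: cos φ_max = |cos φ₁| · sin C = cos(49.3°)·sin(34.2°) ≈ 0.367, again giving ≈ 68.5°.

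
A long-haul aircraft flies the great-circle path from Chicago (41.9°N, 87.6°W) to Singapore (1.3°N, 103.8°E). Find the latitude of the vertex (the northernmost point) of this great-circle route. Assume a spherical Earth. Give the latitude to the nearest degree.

≈ 78°N

The great circle lies in the plane with unit normal n̂ = (p₁ × p₂)/|p₁ × p₂|.
Here n̂_z ≈ -0.210; the vertex latitude is φ_max = arccos|n̂_z| ≈ 77.9°.
Check via Clairaut: cos φ_max = |cos φ₁| · sin C = cos(41.9°)·sin(16.4°) ≈ 0.210, again giving ≈ 77.9°.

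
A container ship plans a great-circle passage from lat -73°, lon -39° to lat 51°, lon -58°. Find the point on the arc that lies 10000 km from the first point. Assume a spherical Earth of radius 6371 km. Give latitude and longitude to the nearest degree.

Convert each endpoint to a unit vector on the sphere (x = cos φ cos λ, y = cos φ sin λ, z = sin φ).
The central angle between the endpoints is δ = arccos(p₁·p₂) ≈ 2.176 rad (124.7°). The total great-circle distance is δ·R ≈ 2.176 × 6371 ≈ 13866 km, so the target fraction is f = 10000/13866 ≈ 0.721.
Interpolate at f ≈ 0.721 with slerp weights a = sin((1−f)δ)/sin δ ≈ 0.694, b = sin(fδ)/sin δ ≈ 1.216.
p = a·p₁ + b·p₂ ≈ (0.563, -0.777, 0.282); φ = arcsin(p_z) ≈ 16.38°, λ = atan2(p_y, p_x) ≈ -54.05°.

≈ lat 16°, lon -54°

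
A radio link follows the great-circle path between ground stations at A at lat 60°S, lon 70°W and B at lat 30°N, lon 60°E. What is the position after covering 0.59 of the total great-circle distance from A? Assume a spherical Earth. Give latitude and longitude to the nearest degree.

≈ lat 18°S, lon 32°E

Convert each endpoint to a unit vector on the sphere (x = cos φ cos λ, y = cos φ sin λ, z = sin φ).
The central angle between the endpoints is δ = arccos(p₁·p₂) ≈ 2.362 rad (135.3°).
Interpolate at f = 0.59 with slerp weights a = sin((1−f)δ)/sin δ ≈ 1.172, b = sin(fδ)/sin δ ≈ 1.401.
p = a·p₁ + b·p₂ ≈ (0.807, 0.500, -0.315); φ = arcsin(p_z) ≈ -18.37°, λ = atan2(p_y, p_x) ≈ 31.76°.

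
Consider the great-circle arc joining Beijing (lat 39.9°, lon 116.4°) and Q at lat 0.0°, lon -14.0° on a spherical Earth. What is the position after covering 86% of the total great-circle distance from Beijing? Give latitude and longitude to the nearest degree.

≈ lat 12°, lon -3°

Convert each endpoint to a unit vector on the sphere (x = cos φ cos λ, y = cos φ sin λ, z = sin φ).
The central angle between the endpoints is δ = arccos(p₁·p₂) ≈ 2.091 rad (119.8°).
Interpolate at f = 0.86 with slerp weights a = sin((1−f)δ)/sin δ ≈ 0.333, b = sin(fδ)/sin δ ≈ 1.123.
p = a·p₁ + b·p₂ ≈ (0.976, -0.043, 0.213); φ = arcsin(p_z) ≈ 12.32°, λ = atan2(p_y, p_x) ≈ -2.53°.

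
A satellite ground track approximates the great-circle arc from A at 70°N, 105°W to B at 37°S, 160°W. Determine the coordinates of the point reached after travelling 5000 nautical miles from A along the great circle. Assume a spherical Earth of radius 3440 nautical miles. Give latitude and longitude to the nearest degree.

Write both endpoints as unit vectors p₁, p₂ with components (cos φ cos λ, cos φ sin λ, sin φ).
The central angle between the endpoints is δ = arccos(p₁·p₂) ≈ 1.992 rad (114.1°). The total great-circle distance is δ·R ≈ 1.992 × 3440 ≈ 6852 nmi, so the target fraction is f = 5000/6852 ≈ 0.730.
Interpolate at f ≈ 0.730 with slerp weights a = sin((1−f)δ)/sin δ ≈ 0.562, b = sin(fδ)/sin δ ≈ 1.088.
p = a·p₁ + b·p₂ ≈ (-0.866, -0.483, -0.127); φ = arcsin(p_z) ≈ -7.29°, λ = atan2(p_y, p_x) ≈ -150.87°.

≈ 7°S, 151°W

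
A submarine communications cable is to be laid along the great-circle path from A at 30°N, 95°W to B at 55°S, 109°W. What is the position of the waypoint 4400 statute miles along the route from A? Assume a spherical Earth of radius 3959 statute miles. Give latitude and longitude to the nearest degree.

Convert each endpoint to a unit vector on the sphere (x = cos φ cos λ, y = cos φ sin λ, z = sin φ).
The central angle between the endpoints is δ = arccos(p₁·p₂) ≈ 1.498 rad (85.8°). The total great-circle distance is δ·R ≈ 1.498 × 3959 ≈ 5932 mi, so the target fraction is f = 4400/5932 ≈ 0.742.
Interpolate at f ≈ 0.742 with slerp weights a = sin((1−f)δ)/sin δ ≈ 0.378, b = sin(fδ)/sin δ ≈ 0.899.
p = a·p₁ + b·p₂ ≈ (-0.196, -0.814, -0.547); φ = arcsin(p_z) ≈ -33.16°, λ = atan2(p_y, p_x) ≈ -103.57°.

≈ 33°S, 104°W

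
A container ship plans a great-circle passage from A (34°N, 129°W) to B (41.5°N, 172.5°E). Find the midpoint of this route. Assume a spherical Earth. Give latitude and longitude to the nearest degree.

Write both endpoints as unit vectors p₁, p₂ with components (cos φ cos λ, cos φ sin λ, sin φ).
The central angle between the endpoints is δ = arccos(p₁·p₂) ≈ 0.802 rad (46.0°).
Interpolate at f = 1/2 with slerp weights a = sin((1−f)δ)/sin δ ≈ 0.543, b = sin(fδ)/sin δ ≈ 0.543.
p = a·p₁ + b·p₂ ≈ (-0.687, -0.297, 0.664); φ = arcsin(p_z) ≈ 41.58°, λ = atan2(p_y, p_x) ≈ -156.62°.

≈ (42°N, 157°W)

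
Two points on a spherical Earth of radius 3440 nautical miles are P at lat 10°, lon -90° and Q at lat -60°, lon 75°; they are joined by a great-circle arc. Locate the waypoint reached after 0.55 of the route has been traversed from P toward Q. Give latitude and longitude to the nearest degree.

Convert each endpoint to a unit vector on the sphere (x = cos φ cos λ, y = cos φ sin λ, z = sin φ).
The central angle between the endpoints is δ = arccos(p₁·p₂) ≈ 2.247 rad (128.8°).
Interpolate at f = 0.55 with slerp weights a = sin((1−f)δ)/sin δ ≈ 1.087, b = sin(fδ)/sin δ ≈ 1.211.
p = a·p₁ + b·p₂ ≈ (0.157, -0.485, -0.860); φ = arcsin(p_z) ≈ -59.33°, λ = atan2(p_y, p_x) ≈ -72.10°.

≈ lat -59°, lon -72°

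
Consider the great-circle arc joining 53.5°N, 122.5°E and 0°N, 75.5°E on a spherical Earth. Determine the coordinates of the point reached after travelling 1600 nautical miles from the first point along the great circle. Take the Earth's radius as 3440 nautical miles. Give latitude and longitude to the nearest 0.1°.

≈ 33.9°N, 96.9°E

Write both endpoints as unit vectors p₁, p₂ with components (cos φ cos λ, cos φ sin λ, sin φ).
The central angle between the endpoints is δ = arccos(p₁·p₂) ≈ 1.153 rad (66.1°). The total great-circle distance is δ·R ≈ 1.153 × 3440 ≈ 3967 nmi, so the target fraction is f = 1600/3967 ≈ 0.403.
Interpolate at f ≈ 0.403 with slerp weights a = sin((1−f)δ)/sin δ ≈ 0.695, b = sin(fδ)/sin δ ≈ 0.491.
p = a·p₁ + b·p₂ ≈ (-0.099, 0.824, 0.558); φ = arcsin(p_z) ≈ 33.95°, λ = atan2(p_y, p_x) ≈ 96.87°.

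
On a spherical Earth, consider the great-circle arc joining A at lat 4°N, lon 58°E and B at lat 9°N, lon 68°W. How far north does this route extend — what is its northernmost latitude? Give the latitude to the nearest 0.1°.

The great circle lies in the plane with unit normal n̂ = (p₁ × p₂)/|p₁ × p₂|.
Here n̂_z ≈ -0.969; the vertex latitude is φ_max = arccos|n̂_z| ≈ 14.4°.
Check via Clairaut: cos φ_max = |cos φ₁| · sin C = cos(4.0°)·sin(76.2°) ≈ 0.969, again giving ≈ 14.4°.

≈ 14.4°N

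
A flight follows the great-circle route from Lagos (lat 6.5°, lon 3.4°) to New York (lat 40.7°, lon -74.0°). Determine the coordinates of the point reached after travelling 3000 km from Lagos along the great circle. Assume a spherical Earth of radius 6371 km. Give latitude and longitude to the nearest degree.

≈ lat 23°, lon -19°

Convert each endpoint to a unit vector on the sphere (x = cos φ cos λ, y = cos φ sin λ, z = sin φ).
The central angle between the endpoints is δ = arccos(p₁·p₂) ≈ 1.330 rad (76.2°). The total great-circle distance is δ·R ≈ 1.330 × 6371 ≈ 8476 km, so the target fraction is f = 3000/8476 ≈ 0.354.
Interpolate at f ≈ 0.354 with slerp weights a = sin((1−f)δ)/sin δ ≈ 0.780, b = sin(fδ)/sin δ ≈ 0.467.
p = a·p₁ + b·p₂ ≈ (0.871, -0.294, 0.393); φ = arcsin(p_z) ≈ 23.13°, λ = atan2(p_y, p_x) ≈ -18.68°.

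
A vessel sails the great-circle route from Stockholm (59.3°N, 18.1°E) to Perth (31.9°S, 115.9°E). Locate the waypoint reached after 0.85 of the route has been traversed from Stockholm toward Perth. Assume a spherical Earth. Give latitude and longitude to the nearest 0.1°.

≈ 16.8°S, 104.9°E

From cos δ = sin φ₁ sin φ₂ + cos φ₁ cos φ₂ cos Δλ, the central angle is δ ≈ 2.110 rad (120.9°).
Interpolate at f = 0.85 with slerp weights a = sin((1−f)δ)/sin δ ≈ 0.363, b = sin(fδ)/sin δ ≈ 1.136.
p = a·p₁ + b·p₂ ≈ (-0.245, 0.925, -0.289); φ = arcsin(p_z) ≈ -16.78°, λ = atan2(p_y, p_x) ≈ 104.86°.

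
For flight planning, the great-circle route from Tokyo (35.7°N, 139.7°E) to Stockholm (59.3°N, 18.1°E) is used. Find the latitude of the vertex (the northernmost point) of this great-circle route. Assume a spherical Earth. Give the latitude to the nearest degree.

The great circle lies in the plane with unit normal n̂ = (p₁ × p₂)/|p₁ × p₂|.
Here n̂_z ≈ -0.368; the vertex latitude is φ_max = arccos|n̂_z| ≈ 68.4°.
Check via Clairaut: cos φ_max = |cos φ₁| · sin C = cos(35.7°)·sin(27.0°) ≈ 0.368, again giving ≈ 68.4°.

≈ 68°N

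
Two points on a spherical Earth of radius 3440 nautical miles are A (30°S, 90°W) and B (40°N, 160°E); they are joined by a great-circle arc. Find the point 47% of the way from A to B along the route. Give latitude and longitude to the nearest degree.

≈ (6°N, 137°W)

The haversine formula gives a central angle δ ≈ 2.151 rad (123.3°) between the endpoints.
Interpolate at f = 0.47 with slerp weights a = sin((1−f)δ)/sin δ ≈ 1.087, b = sin(fδ)/sin δ ≈ 1.013.
p = a·p₁ + b·p₂ ≈ (-0.729, -0.676, 0.108); φ = arcsin(p_z) ≈ 6.20°, λ = atan2(p_y, p_x) ≈ -137.20°.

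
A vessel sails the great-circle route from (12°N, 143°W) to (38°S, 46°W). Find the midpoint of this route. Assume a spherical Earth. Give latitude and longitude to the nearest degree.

Convert each endpoint to a unit vector on the sphere (x = cos φ cos λ, y = cos φ sin λ, z = sin φ).
The central angle between the endpoints is δ = arccos(p₁·p₂) ≈ 1.795 rad (102.8°).
Interpolate at f = 1/2 with slerp weights a = sin((1−f)δ)/sin δ ≈ 0.802, b = sin(fδ)/sin δ ≈ 0.802.
p = a·p₁ + b·p₂ ≈ (-0.187, -0.926, -0.327); φ = arcsin(p_z) ≈ -19.08°, λ = atan2(p_y, p_x) ≈ -101.44°.

≈ (19°S, 101°W)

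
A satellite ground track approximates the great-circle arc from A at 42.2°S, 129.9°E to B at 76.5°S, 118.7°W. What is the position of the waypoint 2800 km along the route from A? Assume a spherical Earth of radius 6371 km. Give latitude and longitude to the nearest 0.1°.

≈ 65.7°S, 146.1°E

Write both endpoints as unit vectors p₁, p₂ with components (cos φ cos λ, cos φ sin λ, sin φ).
The central angle between the endpoints is δ = arccos(p₁·p₂) ≈ 0.940 rad (53.8°). The total great-circle distance is δ·R ≈ 0.940 × 6371 ≈ 5987 km, so the target fraction is f = 2800/5987 ≈ 0.468.
Interpolate at f ≈ 0.468 with slerp weights a = sin((1−f)δ)/sin δ ≈ 0.594, b = sin(fδ)/sin δ ≈ 0.527.
p = a·p₁ + b·p₂ ≈ (-0.341, 0.230, -0.911); φ = arcsin(p_z) ≈ -65.71°, λ = atan2(p_y, p_x) ≈ 146.07°.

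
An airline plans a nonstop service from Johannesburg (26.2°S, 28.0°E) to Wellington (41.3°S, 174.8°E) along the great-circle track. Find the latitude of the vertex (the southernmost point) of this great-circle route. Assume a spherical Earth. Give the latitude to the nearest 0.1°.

The great circle lies in the plane with unit normal n̂ = (p₁ × p₂)/|p₁ × p₂|.
Here n̂_z ≈ +0.384; the vertex latitude is φ_max = arccos|n̂_z| ≈ 67.4°.

≈ 67.4°S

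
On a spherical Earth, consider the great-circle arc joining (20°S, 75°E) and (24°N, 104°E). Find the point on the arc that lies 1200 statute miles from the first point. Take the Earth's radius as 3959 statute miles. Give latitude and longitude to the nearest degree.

≈ (5°S, 85°E)

The haversine formula gives a central angle δ ≈ 0.913 rad (52.3°) between the endpoints. The total great-circle distance is δ·R ≈ 0.913 × 3959 ≈ 3613 mi, so the target fraction is f = 1200/3613 ≈ 0.332.
Interpolate at f ≈ 0.332 with slerp weights a = sin((1−f)δ)/sin δ ≈ 0.724, b = sin(fδ)/sin δ ≈ 0.377.
p = a·p₁ + b·p₂ ≈ (0.093, 0.991, -0.094); φ = arcsin(p_z) ≈ -5.40°, λ = atan2(p_y, p_x) ≈ 84.66°.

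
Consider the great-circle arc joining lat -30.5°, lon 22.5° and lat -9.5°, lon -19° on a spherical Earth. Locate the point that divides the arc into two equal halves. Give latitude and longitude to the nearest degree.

Convert each endpoint to a unit vector on the sphere (x = cos φ cos λ, y = cos φ sin λ, z = sin φ).
The central angle between the endpoints is δ = arccos(p₁·p₂) ≈ 0.767 rad (43.9°).
Interpolate at f = 1/2 with slerp weights a = sin((1−f)δ)/sin δ ≈ 0.539, b = sin(fδ)/sin δ ≈ 0.539.
p = a·p₁ + b·p₂ ≈ (0.932, 0.005, -0.363); φ = arcsin(p_z) ≈ -21.26°, λ = atan2(p_y, p_x) ≈ 0.29°.

≈ lat -21°, lon 0°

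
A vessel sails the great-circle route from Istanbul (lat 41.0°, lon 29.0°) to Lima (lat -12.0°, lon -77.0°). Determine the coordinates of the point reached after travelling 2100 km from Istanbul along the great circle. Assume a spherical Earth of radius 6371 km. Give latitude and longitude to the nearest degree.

Write both endpoints as unit vectors p₁, p₂ with components (cos φ cos λ, cos φ sin λ, sin φ).
The central angle between the endpoints is δ = arccos(p₁·p₂) ≈ 1.918 rad (109.9°). The total great-circle distance is δ·R ≈ 1.918 × 6371 ≈ 12217 km, so the target fraction is f = 2100/12217 ≈ 0.172.
Interpolate at f ≈ 0.172 with slerp weights a = sin((1−f)δ)/sin δ ≈ 1.063, b = sin(fδ)/sin δ ≈ 0.344.
p = a·p₁ + b·p₂ ≈ (0.777, 0.061, 0.626); φ = arcsin(p_z) ≈ 38.75°, λ = atan2(p_y, p_x) ≈ 4.48°.

≈ lat 39°, lon 4°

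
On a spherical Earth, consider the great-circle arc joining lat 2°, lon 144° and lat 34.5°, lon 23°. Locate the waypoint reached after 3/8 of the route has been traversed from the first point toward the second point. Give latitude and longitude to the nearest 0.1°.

≈ lat 27.1°, lon 107.9°

Write both endpoints as unit vectors p₁, p₂ with components (cos φ cos λ, cos φ sin λ, sin φ).
The central angle between the endpoints is δ = arccos(p₁·p₂) ≈ 1.987 rad (113.9°).
Interpolate at f = 3/8 with slerp weights a = sin((1−f)δ)/sin δ ≈ 1.035, b = sin(fδ)/sin δ ≈ 0.741.
p = a·p₁ + b·p₂ ≈ (-0.274, 0.847, 0.456); φ = arcsin(p_z) ≈ 27.13°, λ = atan2(p_y, p_x) ≈ 107.95°.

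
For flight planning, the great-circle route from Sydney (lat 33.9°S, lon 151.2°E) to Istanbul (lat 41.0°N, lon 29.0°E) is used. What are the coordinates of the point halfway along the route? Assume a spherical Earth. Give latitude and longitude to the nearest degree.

≈ lat 7°N, lon 95°E

Convert each endpoint to a unit vector on the sphere (x = cos φ cos λ, y = cos φ sin λ, z = sin φ).
The central angle between the endpoints is δ = arccos(p₁·p₂) ≈ 2.346 rad (134.4°).
Interpolate at f = 1/2 with slerp weights a = sin((1−f)δ)/sin δ ≈ 1.290, b = sin(fδ)/sin δ ≈ 1.290.
p = a·p₁ + b·p₂ ≈ (-0.087, 0.988, 0.127); φ = arcsin(p_z) ≈ 7.29°, λ = atan2(p_y, p_x) ≈ 95.02°.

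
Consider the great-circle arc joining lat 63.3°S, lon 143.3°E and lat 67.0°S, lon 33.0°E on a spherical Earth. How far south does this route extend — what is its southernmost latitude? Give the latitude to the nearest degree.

≈ 75°S

The great circle lies in the plane with unit normal n̂ = (p₁ × p₂)/|p₁ × p₂|.
Here n̂_z ≈ -0.254; the vertex latitude is φ_max = arccos|n̂_z| ≈ 75.3°.
Check via Clairaut: cos φ_max = |cos φ₁| · sin C = cos(63.3°)·sin(145.6°) ≈ 0.254, again giving ≈ 75.3°.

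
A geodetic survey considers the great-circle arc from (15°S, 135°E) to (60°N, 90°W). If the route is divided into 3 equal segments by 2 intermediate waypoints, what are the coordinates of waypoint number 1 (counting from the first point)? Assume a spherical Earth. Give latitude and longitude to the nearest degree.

≈ (23°N, 153°E)

Convert each endpoint to a unit vector on the sphere (x = cos φ cos λ, y = cos φ sin λ, z = sin φ).
The central angle between the endpoints is δ = arccos(p₁·p₂) ≈ 2.172 rad (124.4°).
Interpolate at f = 1/3 with slerp weights a = sin((1−f)δ)/sin δ ≈ 1.204, b = sin(fδ)/sin δ ≈ 0.803.
p = a·p₁ + b·p₂ ≈ (-0.822, 0.420, 0.384); φ = arcsin(p_z) ≈ 22.59°, λ = atan2(p_y, p_x) ≈ 152.91°.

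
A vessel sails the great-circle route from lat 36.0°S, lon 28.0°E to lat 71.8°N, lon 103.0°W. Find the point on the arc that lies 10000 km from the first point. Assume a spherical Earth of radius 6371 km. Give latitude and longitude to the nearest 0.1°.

≈ lat 49.4°N, lon 3.7°W

Convert each endpoint to a unit vector on the sphere (x = cos φ cos λ, y = cos φ sin λ, z = sin φ).
The central angle between the endpoints is δ = arccos(p₁·p₂) ≈ 2.381 rad (136.4°). The total great-circle distance is δ·R ≈ 2.381 × 6371 ≈ 15167 km, so the target fraction is f = 10000/15167 ≈ 0.659.
Interpolate at f ≈ 0.659 with slerp weights a = sin((1−f)δ)/sin δ ≈ 1.051, b = sin(fδ)/sin δ ≈ 1.450.
p = a·p₁ + b·p₂ ≈ (0.649, -0.042, 0.760); φ = arcsin(p_z) ≈ 49.43°, λ = atan2(p_y, p_x) ≈ -3.70°.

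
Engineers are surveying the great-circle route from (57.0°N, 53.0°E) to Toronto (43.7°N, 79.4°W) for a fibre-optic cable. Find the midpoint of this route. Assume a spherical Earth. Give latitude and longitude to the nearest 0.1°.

≈ (70.7°N, 30.9°W)

The haversine formula gives a central angle δ ≈ 1.251 rad (71.7°) between the endpoints.
Interpolate at f = 1/2 with slerp weights a = sin((1−f)δ)/sin δ ≈ 0.617, b = sin(fδ)/sin δ ≈ 0.617.
p = a·p₁ + b·p₂ ≈ (0.284, -0.170, 0.944); φ = arcsin(p_z) ≈ 70.66°, λ = atan2(p_y, p_x) ≈ -30.89°.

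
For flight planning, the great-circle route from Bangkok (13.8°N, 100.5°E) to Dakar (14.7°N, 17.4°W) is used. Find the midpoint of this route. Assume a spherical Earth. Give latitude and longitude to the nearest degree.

Convert each endpoint to a unit vector on the sphere (x = cos φ cos λ, y = cos φ sin λ, z = sin φ).
The central angle between the endpoints is δ = arccos(p₁·p₂) ≈ 1.960 rad (112.3°).
Interpolate at f = 1/2 with slerp weights a = sin((1−f)δ)/sin δ ≈ 0.897, b = sin(fδ)/sin δ ≈ 0.897.
p = a·p₁ + b·p₂ ≈ (0.669, 0.597, 0.442); φ = arcsin(p_z) ≈ 26.22°, λ = atan2(p_y, p_x) ≈ 41.74°.

≈ 26°N, 42°E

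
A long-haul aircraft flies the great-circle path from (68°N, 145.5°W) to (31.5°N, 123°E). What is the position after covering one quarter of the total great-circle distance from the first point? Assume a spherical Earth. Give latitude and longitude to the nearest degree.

≈ (67°N, 174°E)

Write both endpoints as unit vectors p₁, p₂ with components (cos φ cos λ, cos φ sin λ, sin φ).
The central angle between the endpoints is δ = arccos(p₁·p₂) ≈ 1.075 rad (61.6°).
Interpolate at f = 1/4 with slerp weights a = sin((1−f)δ)/sin δ ≈ 0.820, b = sin(fδ)/sin δ ≈ 0.302.
p = a·p₁ + b·p₂ ≈ (-0.393, 0.042, 0.918); φ = arcsin(p_z) ≈ 66.69°, λ = atan2(p_y, p_x) ≈ 173.94°.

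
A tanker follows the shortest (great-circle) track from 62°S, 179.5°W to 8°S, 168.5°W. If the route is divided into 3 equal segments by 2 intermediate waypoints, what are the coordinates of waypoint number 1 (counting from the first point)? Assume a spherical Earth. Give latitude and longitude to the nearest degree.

From cos δ = sin φ₁ sin φ₂ + cos φ₁ cos φ₂ cos Δλ, the central angle is δ ≈ 0.953 rad (54.6°).
Interpolate at f = 1/3 with slerp weights a = sin((1−f)δ)/sin δ ≈ 0.728, b = sin(fδ)/sin δ ≈ 0.383.
p = a·p₁ + b·p₂ ≈ (-0.714, -0.079, -0.696); φ = arcsin(p_z) ≈ -44.12°, λ = atan2(p_y, p_x) ≈ -173.71°.

≈ 44°S, 174°W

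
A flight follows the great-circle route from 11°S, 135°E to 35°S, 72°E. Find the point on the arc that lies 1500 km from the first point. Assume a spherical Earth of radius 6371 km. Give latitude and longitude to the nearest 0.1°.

The haversine formula gives a central angle δ ≈ 1.076 rad (61.7°) between the endpoints. The total great-circle distance is δ·R ≈ 1.076 × 6371 ≈ 6858 km, so the target fraction is f = 1500/6858 ≈ 0.219.
Interpolate at f ≈ 0.219 with slerp weights a = sin((1−f)δ)/sin δ ≈ 0.847, b = sin(fδ)/sin δ ≈ 0.265.
p = a·p₁ + b·p₂ ≈ (-0.521, 0.794, -0.314); φ = arcsin(p_z) ≈ -18.27°, λ = atan2(p_y, p_x) ≈ 123.25°.

≈ 18.3°S, 123.2°E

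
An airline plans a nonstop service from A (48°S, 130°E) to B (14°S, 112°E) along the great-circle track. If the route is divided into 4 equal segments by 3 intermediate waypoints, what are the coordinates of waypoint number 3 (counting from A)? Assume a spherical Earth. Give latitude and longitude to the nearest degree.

From cos δ = sin φ₁ sin φ₂ + cos φ₁ cos φ₂ cos Δλ, the central angle is δ ≈ 0.648 rad (37.1°).
Interpolate at f = 3/4 with slerp weights a = sin((1−f)δ)/sin δ ≈ 0.267, b = sin(fδ)/sin δ ≈ 0.774.
p = a·p₁ + b·p₂ ≈ (-0.396, 0.833, -0.386); φ = arcsin(p_z) ≈ -22.69°, λ = atan2(p_y, p_x) ≈ 115.43°.

≈ (23°S, 115°E)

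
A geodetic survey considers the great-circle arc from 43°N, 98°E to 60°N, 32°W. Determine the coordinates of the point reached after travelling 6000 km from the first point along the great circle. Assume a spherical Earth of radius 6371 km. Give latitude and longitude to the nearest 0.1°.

Convert each endpoint to a unit vector on the sphere (x = cos φ cos λ, y = cos φ sin λ, z = sin φ).
The central angle between the endpoints is δ = arccos(p₁·p₂) ≈ 1.207 rad (69.2°). The total great-circle distance is δ·R ≈ 1.207 × 6371 ≈ 7691 km, so the target fraction is f = 6000/7691 ≈ 0.780.
Interpolate at f ≈ 0.780 with slerp weights a = sin((1−f)δ)/sin δ ≈ 0.281, b = sin(fδ)/sin δ ≈ 0.865.
p = a·p₁ + b·p₂ ≈ (0.338, -0.026, 0.941); φ = arcsin(p_z) ≈ 70.17°, λ = atan2(p_y, p_x) ≈ -4.38°.

≈ 70.2°N, 4.4°W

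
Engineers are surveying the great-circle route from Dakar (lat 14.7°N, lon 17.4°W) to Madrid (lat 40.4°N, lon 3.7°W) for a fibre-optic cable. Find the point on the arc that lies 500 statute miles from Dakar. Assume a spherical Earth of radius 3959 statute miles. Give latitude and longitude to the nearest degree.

Write both endpoints as unit vectors p₁, p₂ with components (cos φ cos λ, cos φ sin λ, sin φ).
The central angle between the endpoints is δ = arccos(p₁·p₂) ≈ 0.495 rad (28.3°). The total great-circle distance is δ·R ≈ 0.495 × 3959 ≈ 1958 mi, so the target fraction is f = 500/1958 ≈ 0.255.
Interpolate at f ≈ 0.255 with slerp weights a = sin((1−f)δ)/sin δ ≈ 0.759, b = sin(fδ)/sin δ ≈ 0.265.
p = a·p₁ + b·p₂ ≈ (0.902, -0.232, 0.364); φ = arcsin(p_z) ≈ 21.37°, λ = atan2(p_y, p_x) ≈ -14.45°.

≈ lat 21°N, lon 14°W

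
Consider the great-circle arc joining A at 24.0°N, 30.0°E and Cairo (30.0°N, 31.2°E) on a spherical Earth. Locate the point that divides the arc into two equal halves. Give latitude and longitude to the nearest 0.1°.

From cos δ = sin φ₁ sin φ₂ + cos φ₁ cos φ₂ cos Δλ, the central angle is δ ≈ 0.106 rad (6.1°).
Interpolate at f = 1/2 with slerp weights a = sin((1−f)δ)/sin δ ≈ 0.501, b = sin(fδ)/sin δ ≈ 0.501.
p = a·p₁ + b·p₂ ≈ (0.767, 0.453, 0.454); φ = arcsin(p_z) ≈ 27.00°, λ = atan2(p_y, p_x) ≈ 30.58°.

≈ 27.0°N, 30.6°E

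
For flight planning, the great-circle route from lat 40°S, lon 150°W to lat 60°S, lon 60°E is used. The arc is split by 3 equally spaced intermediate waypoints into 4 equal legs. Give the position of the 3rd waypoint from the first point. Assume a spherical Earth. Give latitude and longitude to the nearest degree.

Convert each endpoint to a unit vector on the sphere (x = cos φ cos λ, y = cos φ sin λ, z = sin φ).
The central angle between the endpoints is δ = arccos(p₁·p₂) ≈ 1.344 rad (77.0°).
Interpolate at f = 3/4 with slerp weights a = sin((1−f)δ)/sin δ ≈ 0.338, b = sin(fδ)/sin δ ≈ 0.868.
p = a·p₁ + b·p₂ ≈ (-0.007, 0.246, -0.969); φ = arcsin(p_z) ≈ -75.74°, λ = atan2(p_y, p_x) ≈ 91.74°.

≈ lat 76°S, lon 92°E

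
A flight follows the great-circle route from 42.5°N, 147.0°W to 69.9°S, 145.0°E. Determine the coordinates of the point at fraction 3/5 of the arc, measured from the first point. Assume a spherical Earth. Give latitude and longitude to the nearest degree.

The haversine formula gives a central angle δ ≈ 2.141 rad (122.7°) between the endpoints.
Interpolate at f = 3/5 with slerp weights a = sin((1−f)δ)/sin δ ≈ 0.897, b = sin(fδ)/sin δ ≈ 1.139.
p = a·p₁ + b·p₂ ≈ (-0.875, -0.136, -0.464); φ = arcsin(p_z) ≈ -27.63°, λ = atan2(p_y, p_x) ≈ -171.19°.

≈ 28°S, 171°W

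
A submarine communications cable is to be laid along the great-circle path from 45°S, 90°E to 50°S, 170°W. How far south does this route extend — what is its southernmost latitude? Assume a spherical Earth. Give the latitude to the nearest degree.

The great circle lies in the plane with unit normal n̂ = (p₁ × p₂)/|p₁ × p₂|.
Here n̂_z ≈ +0.505; the vertex latitude is φ_max = arccos|n̂_z| ≈ 59.7°.
Check via Clairaut: cos φ_max = |cos φ₁| · sin C = cos(45.0°)·sin(134.4°) ≈ 0.505, again giving ≈ 59.7°.

≈ 60°S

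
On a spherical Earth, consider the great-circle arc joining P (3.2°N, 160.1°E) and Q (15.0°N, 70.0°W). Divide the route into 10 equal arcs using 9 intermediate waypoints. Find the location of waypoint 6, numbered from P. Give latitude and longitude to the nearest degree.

≈ (22°N, 123°W)

Write both endpoints as unit vectors p₁, p₂ with components (cos φ cos λ, cos φ sin λ, sin φ).
The central angle between the endpoints is δ = arccos(p₁·p₂) ≈ 2.220 rad (127.2°).
Interpolate at f = 6/10 with slerp weights a = sin((1−f)δ)/sin δ ≈ 0.973, b = sin(fδ)/sin δ ≈ 1.219.
p = a·p₁ + b·p₂ ≈ (-0.511, -0.776, 0.370); φ = arcsin(p_z) ≈ 21.71°, λ = atan2(p_y, p_x) ≈ -123.38°.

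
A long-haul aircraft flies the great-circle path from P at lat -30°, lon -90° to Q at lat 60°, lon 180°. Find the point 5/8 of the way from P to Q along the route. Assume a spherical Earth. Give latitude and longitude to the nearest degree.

From cos δ = sin φ₁ sin φ₂ + cos φ₁ cos φ₂ cos Δλ, the central angle is δ ≈ 2.019 rad (115.7°).
Interpolate at f = 5/8 with slerp weights a = sin((1−f)δ)/sin δ ≈ 0.762, b = sin(fδ)/sin δ ≈ 1.057.
p = a·p₁ + b·p₂ ≈ (-0.528, -0.660, 0.534); φ = arcsin(p_z) ≈ 32.30°, λ = atan2(p_y, p_x) ≈ -128.69°.

≈ lat 32°, lon -129°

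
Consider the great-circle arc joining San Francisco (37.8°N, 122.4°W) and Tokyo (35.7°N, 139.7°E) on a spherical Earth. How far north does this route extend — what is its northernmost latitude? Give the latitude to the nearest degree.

≈ 49°N

The great circle lies in the plane with unit normal n̂ = (p₁ × p₂)/|p₁ × p₂|.
Here n̂_z ≈ -0.660; the vertex latitude is φ_max = arccos|n̂_z| ≈ 48.7°.
Check via Clairaut: cos φ_max = |cos φ₁| · sin C = cos(37.8°)·sin(56.6°) ≈ 0.660, again giving ≈ 48.7°.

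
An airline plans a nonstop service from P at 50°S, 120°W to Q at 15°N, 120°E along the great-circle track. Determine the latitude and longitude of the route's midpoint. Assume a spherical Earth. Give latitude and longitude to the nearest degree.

≈ 31°S, 161°E

Write both endpoints as unit vectors p₁, p₂ with components (cos φ cos λ, cos φ sin λ, sin φ).
The central angle between the endpoints is δ = arccos(p₁·p₂) ≈ 2.104 rad (120.6°).
Interpolate at f = 1/2 with slerp weights a = sin((1−f)δ)/sin δ ≈ 1.009, b = sin(fδ)/sin δ ≈ 1.009.
p = a·p₁ + b·p₂ ≈ (-0.811, 0.282, -0.512); φ = arcsin(p_z) ≈ -30.78°, λ = atan2(p_y, p_x) ≈ 160.82°.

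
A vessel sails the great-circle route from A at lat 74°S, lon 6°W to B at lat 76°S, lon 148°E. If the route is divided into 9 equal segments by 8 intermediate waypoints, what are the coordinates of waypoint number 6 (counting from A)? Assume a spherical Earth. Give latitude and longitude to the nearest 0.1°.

≈ lat 84.8°S, lon 120.2°E

Convert each endpoint to a unit vector on the sphere (x = cos φ cos λ, y = cos φ sin λ, z = sin φ).
The central angle between the endpoints is δ = arccos(p₁·p₂) ≈ 0.510 rad (29.2°).
Interpolate at f = 6/9 with slerp weights a = sin((1−f)δ)/sin δ ≈ 0.347, b = sin(fδ)/sin δ ≈ 0.683.
p = a·p₁ + b·p₂ ≈ (-0.045, 0.078, -0.996); φ = arcsin(p_z) ≈ -84.85°, λ = atan2(p_y, p_x) ≈ 120.20°.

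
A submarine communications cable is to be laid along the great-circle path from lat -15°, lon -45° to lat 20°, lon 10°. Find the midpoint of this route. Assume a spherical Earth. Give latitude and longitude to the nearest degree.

Convert each endpoint to a unit vector on the sphere (x = cos φ cos λ, y = cos φ sin λ, z = sin φ).
The central angle between the endpoints is δ = arccos(p₁·p₂) ≈ 1.124 rad (64.4°).
Interpolate at f = 1/2 with slerp weights a = sin((1−f)δ)/sin δ ≈ 0.591, b = sin(fδ)/sin δ ≈ 0.591.
p = a·p₁ + b·p₂ ≈ (0.950, -0.307, 0.049); φ = arcsin(p_z) ≈ 2.82°, λ = atan2(p_y, p_x) ≈ -17.91°.

≈ lat 3°, lon -18°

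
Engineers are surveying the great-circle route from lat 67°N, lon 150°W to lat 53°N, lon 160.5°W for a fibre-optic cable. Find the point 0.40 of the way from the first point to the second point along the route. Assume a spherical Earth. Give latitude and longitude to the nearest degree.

From cos δ = sin φ₁ sin φ₂ + cos φ₁ cos φ₂ cos Δλ, the central angle is δ ≈ 0.260 rad (14.9°).
Interpolate at f = 0.40 with slerp weights a = sin((1−f)δ)/sin δ ≈ 0.604, b = sin(fδ)/sin δ ≈ 0.404.
p = a·p₁ + b·p₂ ≈ (-0.434, -0.199, 0.879); φ = arcsin(p_z) ≈ 61.50°, λ = atan2(p_y, p_x) ≈ -155.33°.

≈ lat 62°N, lon 155°W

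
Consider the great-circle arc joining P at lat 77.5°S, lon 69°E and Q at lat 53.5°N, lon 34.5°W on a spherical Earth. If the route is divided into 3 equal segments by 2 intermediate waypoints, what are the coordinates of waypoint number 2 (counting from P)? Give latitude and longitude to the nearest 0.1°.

Write both endpoints as unit vectors p₁, p₂ with components (cos φ cos λ, cos φ sin λ, sin φ).
The central angle between the endpoints is δ = arccos(p₁·p₂) ≈ 2.523 rad (144.6°).
Interpolate at f = 2/3 with slerp weights a = sin((1−f)δ)/sin δ ≈ 1.286, b = sin(fδ)/sin δ ≈ 1.714.
p = a·p₁ + b·p₂ ≈ (0.940, -0.318, 0.123); φ = arcsin(p_z) ≈ 7.05°, λ = atan2(p_y, p_x) ≈ -18.68°.

≈ lat 7.1°N, lon 18.7°W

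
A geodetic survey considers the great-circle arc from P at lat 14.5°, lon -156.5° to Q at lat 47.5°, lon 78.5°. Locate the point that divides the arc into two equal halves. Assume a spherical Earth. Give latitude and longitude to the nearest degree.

≈ lat 51°, lon 160°

Write both endpoints as unit vectors p₁, p₂ with components (cos φ cos λ, cos φ sin λ, sin φ).
The central angle between the endpoints is δ = arccos(p₁·p₂) ≈ 1.763 rad (101.0°).
Interpolate at f = 1/2 with slerp weights a = sin((1−f)δ)/sin δ ≈ 0.786, b = sin(fδ)/sin δ ≈ 0.786.
p = a·p₁ + b·p₂ ≈ (-0.592, 0.217, 0.776); φ = arcsin(p_z) ≈ 50.92°, λ = atan2(p_y, p_x) ≈ 159.88°.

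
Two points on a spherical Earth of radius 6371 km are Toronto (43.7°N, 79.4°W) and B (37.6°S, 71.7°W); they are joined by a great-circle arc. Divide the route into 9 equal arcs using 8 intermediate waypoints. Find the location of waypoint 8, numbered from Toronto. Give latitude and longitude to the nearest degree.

From cos δ = sin φ₁ sin φ₂ + cos φ₁ cos φ₂ cos Δλ, the central angle is δ ≈ 1.424 rad (81.6°).
Interpolate at f = 8/9 with slerp weights a = sin((1−f)δ)/sin δ ≈ 0.159, b = sin(fδ)/sin δ ≈ 0.964.
p = a·p₁ + b·p₂ ≈ (0.261, -0.839, -0.478); φ = arcsin(p_z) ≈ -28.57°, λ = atan2(p_y, p_x) ≈ -72.71°.

≈ (29°S, 73°W)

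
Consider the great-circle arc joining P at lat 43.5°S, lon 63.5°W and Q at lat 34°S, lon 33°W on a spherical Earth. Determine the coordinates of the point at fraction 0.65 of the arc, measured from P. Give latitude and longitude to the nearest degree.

≈ lat 38°S, lon 43°W

The haversine formula gives a central angle δ ≈ 0.444 rad (25.4°) between the endpoints.
Interpolate at f = 0.65 with slerp weights a = sin((1−f)δ)/sin δ ≈ 0.360, b = sin(fδ)/sin δ ≈ 0.663.
p = a·p₁ + b·p₂ ≈ (0.577, -0.533, -0.619); φ = arcsin(p_z) ≈ -38.21°, λ = atan2(p_y, p_x) ≈ -42.72°.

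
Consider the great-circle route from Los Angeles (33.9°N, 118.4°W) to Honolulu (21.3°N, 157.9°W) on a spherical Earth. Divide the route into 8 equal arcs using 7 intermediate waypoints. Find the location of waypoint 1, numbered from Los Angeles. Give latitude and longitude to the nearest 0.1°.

From cos δ = sin φ₁ sin φ₂ + cos φ₁ cos φ₂ cos Δλ, the central angle is δ ≈ 0.645 rad (36.9°).
Interpolate at f = 1/8 with slerp weights a = sin((1−f)δ)/sin δ ≈ 0.890, b = sin(fδ)/sin δ ≈ 0.134.
p = a·p₁ + b·p₂ ≈ (-0.467, -0.697, 0.545); φ = arcsin(p_z) ≈ 33.02°, λ = atan2(p_y, p_x) ≈ -123.83°.

≈ 33.0°N, 123.8°W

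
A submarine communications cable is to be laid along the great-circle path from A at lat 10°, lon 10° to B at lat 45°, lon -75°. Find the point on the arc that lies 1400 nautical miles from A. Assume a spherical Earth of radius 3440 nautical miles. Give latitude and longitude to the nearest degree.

The haversine formula gives a central angle δ ≈ 1.386 rad (79.4°) between the endpoints. The total great-circle distance is δ·R ≈ 1.386 × 3440 ≈ 4769 nmi, so the target fraction is f = 1400/4769 ≈ 0.294.
Interpolate at f ≈ 0.294 with slerp weights a = sin((1−f)δ)/sin δ ≈ 0.844, b = sin(fδ)/sin δ ≈ 0.403.
p = a·p₁ + b·p₂ ≈ (0.893, -0.131, 0.431); φ = arcsin(p_z) ≈ 25.55°, λ = atan2(p_y, p_x) ≈ -8.32°.

≈ lat 26°, lon -8°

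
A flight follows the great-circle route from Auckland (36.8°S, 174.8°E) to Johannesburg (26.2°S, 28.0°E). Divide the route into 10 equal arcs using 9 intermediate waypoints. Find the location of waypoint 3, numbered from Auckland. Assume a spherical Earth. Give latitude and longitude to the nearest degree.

≈ 61°S, 139°E

Convert each endpoint to a unit vector on the sphere (x = cos φ cos λ, y = cos φ sin λ, z = sin φ).
The central angle between the endpoints is δ = arccos(p₁·p₂) ≈ 1.914 rad (109.7°).
Interpolate at f = 3/10 with slerp weights a = sin((1−f)δ)/sin δ ≈ 1.034, b = sin(fδ)/sin δ ≈ 0.577.
p = a·p₁ + b·p₂ ≈ (-0.367, 0.318, -0.874); φ = arcsin(p_z) ≈ -60.93°, λ = atan2(p_y, p_x) ≈ 139.12°.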